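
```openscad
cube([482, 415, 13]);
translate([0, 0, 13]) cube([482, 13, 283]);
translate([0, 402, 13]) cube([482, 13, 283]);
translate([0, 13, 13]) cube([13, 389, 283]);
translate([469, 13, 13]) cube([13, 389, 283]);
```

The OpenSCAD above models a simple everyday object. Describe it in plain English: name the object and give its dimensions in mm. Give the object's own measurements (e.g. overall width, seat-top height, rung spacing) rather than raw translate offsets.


An open-topped rectangular box: outside dimensions 482×415×296 mm, with a uniform wall and base thickness of 13 mm. The base is a full 482×415 slab on the floor; four walls sit on top of the base. The front and back walls (the −y and +y sides) span the full width; the two side walls fit between them.


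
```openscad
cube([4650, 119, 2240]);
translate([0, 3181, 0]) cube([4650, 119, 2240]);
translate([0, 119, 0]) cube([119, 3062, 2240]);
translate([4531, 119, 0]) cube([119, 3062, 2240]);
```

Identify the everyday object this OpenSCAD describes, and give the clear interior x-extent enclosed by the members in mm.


A house (or room) frame. The interior width is 4412 mm.

Four 2240 mm walls enclosing a rectangle with no floor or roof — a room or house frame. Outside width is 4650 mm and wall thickness is 119 mm, so the interior width is 4650 − 2 × 119 = 4412 mm.


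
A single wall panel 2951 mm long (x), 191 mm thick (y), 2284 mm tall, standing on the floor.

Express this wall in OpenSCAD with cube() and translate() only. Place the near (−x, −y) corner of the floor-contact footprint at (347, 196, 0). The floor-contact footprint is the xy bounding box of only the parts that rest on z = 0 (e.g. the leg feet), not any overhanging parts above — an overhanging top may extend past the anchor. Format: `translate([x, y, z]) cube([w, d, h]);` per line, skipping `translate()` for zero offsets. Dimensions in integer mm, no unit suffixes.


translate([347, 196, 0]) cube([2951, 191, 2284]);


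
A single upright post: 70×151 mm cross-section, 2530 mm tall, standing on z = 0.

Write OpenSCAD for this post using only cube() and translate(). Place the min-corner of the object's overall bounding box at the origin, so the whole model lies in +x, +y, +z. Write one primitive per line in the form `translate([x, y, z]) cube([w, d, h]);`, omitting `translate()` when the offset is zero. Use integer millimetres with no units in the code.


cube([70, 151, 2530]);


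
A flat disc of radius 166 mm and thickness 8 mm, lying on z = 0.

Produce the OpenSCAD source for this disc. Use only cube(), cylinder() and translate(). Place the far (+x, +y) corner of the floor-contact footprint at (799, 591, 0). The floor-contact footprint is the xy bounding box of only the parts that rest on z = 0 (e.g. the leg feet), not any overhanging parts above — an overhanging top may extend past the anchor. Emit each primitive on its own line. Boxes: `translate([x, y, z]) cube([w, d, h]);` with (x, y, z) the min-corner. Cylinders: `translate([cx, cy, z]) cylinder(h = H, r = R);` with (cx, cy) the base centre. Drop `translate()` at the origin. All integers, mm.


translate([633, 425, 0]) cylinder(h = 8, r = 166);


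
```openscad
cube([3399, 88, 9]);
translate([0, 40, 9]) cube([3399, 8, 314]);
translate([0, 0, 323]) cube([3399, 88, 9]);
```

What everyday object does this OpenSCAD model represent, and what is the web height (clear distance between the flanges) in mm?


An I-beam. The web height is 314 mm.

Two wide flanges with a thin centred web — an I-beam. Overall 332 mm minus two 9 mm flanges gives a web of 332 − 2·9 = 314 mm.


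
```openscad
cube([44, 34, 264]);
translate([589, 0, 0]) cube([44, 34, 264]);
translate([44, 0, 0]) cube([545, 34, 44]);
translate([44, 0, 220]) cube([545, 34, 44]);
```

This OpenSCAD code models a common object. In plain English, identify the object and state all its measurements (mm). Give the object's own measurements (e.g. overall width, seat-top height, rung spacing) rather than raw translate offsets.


A rectangular picture frame lying in the x–z plane (depth along y). The opening is 545 mm wide (x) by 176 mm tall (z), surrounded by a border 44 mm wide on all four sides. The frame is 34 mm deep and is made of two full-height vertical stiles with two horizontal rails fitted between them.


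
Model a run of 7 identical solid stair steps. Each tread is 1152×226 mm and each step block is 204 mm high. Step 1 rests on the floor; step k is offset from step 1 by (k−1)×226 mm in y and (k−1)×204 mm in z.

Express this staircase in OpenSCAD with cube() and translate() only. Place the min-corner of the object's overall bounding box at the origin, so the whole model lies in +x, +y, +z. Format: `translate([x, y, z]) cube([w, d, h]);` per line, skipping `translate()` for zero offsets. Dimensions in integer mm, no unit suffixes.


cube([1152, 226, 204]);
translate([0, 226, 204]) cube([1152, 226, 204]);
translate([0, 452, 408]) cube([1152, 226, 204]);
translate([0, 678, 612]) cube([1152, 226, 204]);
translate([0, 904, 816]) cube([1152, 226, 204]);
translate([0, 1130, 1020]) cube([1152, 226, 204]);
translate([0, 1356, 1224]) cube([1152, 226, 204]);


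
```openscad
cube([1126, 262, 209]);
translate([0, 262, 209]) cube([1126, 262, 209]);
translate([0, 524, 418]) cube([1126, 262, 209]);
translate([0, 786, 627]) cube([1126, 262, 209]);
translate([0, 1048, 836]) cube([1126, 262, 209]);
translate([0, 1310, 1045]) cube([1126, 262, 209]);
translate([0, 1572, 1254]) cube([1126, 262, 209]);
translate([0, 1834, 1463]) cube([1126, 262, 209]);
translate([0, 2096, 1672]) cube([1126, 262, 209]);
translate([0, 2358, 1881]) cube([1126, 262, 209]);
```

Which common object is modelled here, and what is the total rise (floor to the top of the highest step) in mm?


A staircase. The total rise is 2090 mm.

10 identical blocks, each offset up and back from the previous — a staircase. Each step is 209 mm tall and there are 10 of them, so the total rise is 10 × 209 = 2090 mm.


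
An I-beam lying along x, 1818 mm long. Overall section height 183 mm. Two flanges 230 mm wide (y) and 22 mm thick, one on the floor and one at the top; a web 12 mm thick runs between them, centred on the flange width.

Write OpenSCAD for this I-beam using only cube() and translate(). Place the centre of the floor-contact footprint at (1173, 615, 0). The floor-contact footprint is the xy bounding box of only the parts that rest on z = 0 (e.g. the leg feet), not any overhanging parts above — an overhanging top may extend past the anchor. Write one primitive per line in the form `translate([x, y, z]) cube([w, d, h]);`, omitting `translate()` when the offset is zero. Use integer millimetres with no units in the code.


translate([264, 500, 0]) cube([1818, 230, 22]);
translate([264, 609, 22]) cube([1818, 12, 139]);
translate([264, 500, 161]) cube([1818, 230, 22]);


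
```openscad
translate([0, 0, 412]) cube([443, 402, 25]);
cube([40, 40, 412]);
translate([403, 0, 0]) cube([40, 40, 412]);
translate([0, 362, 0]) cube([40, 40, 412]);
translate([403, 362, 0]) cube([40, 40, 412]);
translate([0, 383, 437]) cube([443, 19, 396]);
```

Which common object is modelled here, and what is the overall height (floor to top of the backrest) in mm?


A chair. The overall height is 833 mm.

A slab on four corner posts with a tall panel at the back — a chair. The seat slab sits at z = 412 with thickness 25, and the 396 mm backrest starts at the seat top, so the overall height is 412 + 25 + 396 = 833 mm.


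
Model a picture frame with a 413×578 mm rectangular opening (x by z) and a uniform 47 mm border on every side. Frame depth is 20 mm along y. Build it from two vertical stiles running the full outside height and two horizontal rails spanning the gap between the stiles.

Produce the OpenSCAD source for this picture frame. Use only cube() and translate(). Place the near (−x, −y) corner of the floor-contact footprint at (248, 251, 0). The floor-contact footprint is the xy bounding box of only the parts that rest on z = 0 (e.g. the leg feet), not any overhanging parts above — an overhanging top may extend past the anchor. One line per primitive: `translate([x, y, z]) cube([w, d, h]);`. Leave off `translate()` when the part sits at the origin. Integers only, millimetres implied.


translate([248, 251, 0]) cube([47, 20, 672]);
translate([708, 251, 0]) cube([47, 20, 672]);
translate([295, 251, 0]) cube([413, 20, 47]);
translate([295, 251, 625]) cube([413, 20, 47]);


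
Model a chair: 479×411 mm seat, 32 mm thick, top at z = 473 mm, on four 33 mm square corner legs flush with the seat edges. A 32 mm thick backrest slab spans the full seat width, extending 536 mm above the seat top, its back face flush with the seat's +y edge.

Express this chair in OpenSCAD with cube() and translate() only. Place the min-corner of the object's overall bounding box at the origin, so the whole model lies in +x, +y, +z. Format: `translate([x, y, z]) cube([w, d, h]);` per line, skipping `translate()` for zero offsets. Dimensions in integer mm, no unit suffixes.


translate([0, 0, 441]) cube([479, 411, 32]);
cube([33, 33, 441]);
translate([446, 0, 0]) cube([33, 33, 441]);
translate([0, 378, 0]) cube([33, 33, 441]);
translate([446, 378, 0]) cube([33, 33, 441]);
translate([0, 379, 473]) cube([479, 32, 536]);


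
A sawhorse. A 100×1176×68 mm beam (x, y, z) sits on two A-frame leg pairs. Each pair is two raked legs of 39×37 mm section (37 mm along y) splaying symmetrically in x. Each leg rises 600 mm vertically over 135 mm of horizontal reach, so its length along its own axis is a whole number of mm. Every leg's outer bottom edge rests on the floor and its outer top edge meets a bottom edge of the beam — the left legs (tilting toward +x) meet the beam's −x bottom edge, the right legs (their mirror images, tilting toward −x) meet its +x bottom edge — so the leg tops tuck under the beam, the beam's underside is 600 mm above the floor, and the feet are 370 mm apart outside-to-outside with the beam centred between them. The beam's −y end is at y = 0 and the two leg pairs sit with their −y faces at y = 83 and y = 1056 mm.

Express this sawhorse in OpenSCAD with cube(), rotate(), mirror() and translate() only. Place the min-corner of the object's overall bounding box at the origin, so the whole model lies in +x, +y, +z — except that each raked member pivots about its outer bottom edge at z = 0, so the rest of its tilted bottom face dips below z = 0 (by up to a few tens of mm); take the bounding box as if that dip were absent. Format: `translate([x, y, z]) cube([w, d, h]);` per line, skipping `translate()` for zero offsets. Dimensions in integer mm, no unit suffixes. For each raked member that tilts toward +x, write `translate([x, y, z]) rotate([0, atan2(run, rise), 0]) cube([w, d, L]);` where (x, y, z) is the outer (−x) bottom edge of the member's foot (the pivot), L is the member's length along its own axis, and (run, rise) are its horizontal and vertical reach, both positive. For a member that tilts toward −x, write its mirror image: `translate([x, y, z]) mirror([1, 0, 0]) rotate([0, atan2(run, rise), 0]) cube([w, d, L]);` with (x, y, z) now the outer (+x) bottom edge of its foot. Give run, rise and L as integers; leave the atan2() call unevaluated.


// leg length = √(135² + 600²) = 615
// right-leg outer foot x = 2·135 + 100 = 370
// beam min-corner = (135, 0, 600)
translate([135, 0, 600]) cube([100, 1176, 68]);
translate([0, 83, 0]) rotate([0, atan2(135, 600), 0]) cube([39, 37, 615]);
translate([370, 83, 0]) mirror([1, 0, 0]) rotate([0, atan2(135, 600), 0]) cube([39, 37, 615]);
translate([0, 1056, 0]) rotate([0, atan2(135, 600), 0]) cube([39, 37, 615]);
translate([370, 1056, 0]) mirror([1, 0, 0]) rotate([0, atan2(135, 600), 0]) cube([39, 37, 615]);


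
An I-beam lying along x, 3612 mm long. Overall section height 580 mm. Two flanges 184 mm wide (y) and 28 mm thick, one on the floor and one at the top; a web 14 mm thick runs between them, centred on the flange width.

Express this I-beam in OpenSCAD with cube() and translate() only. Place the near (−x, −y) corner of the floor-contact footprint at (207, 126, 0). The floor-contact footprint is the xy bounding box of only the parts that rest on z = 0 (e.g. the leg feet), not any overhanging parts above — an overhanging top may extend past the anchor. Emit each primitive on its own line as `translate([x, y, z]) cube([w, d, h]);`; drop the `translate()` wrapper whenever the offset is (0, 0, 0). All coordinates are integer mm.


translate([207, 126, 0]) cube([3612, 184, 28]);
translate([207, 211, 28]) cube([3612, 14, 524]);
translate([207, 126, 552]) cube([3612, 184, 28]);


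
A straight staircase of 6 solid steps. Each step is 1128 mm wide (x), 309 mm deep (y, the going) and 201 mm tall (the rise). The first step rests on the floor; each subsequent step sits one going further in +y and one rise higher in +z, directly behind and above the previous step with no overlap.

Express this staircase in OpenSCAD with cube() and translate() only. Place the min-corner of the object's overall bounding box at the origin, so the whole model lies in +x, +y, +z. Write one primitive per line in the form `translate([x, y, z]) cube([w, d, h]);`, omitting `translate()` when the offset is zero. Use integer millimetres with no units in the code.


cube([1128, 309, 201]);
translate([0, 309, 201]) cube([1128, 309, 201]);
translate([0, 618, 402]) cube([1128, 309, 201]);
translate([0, 927, 603]) cube([1128, 309, 201]);
translate([0, 1236, 804]) cube([1128, 309, 201]);
translate([0, 1545, 1005]) cube([1128, 309, 201]);


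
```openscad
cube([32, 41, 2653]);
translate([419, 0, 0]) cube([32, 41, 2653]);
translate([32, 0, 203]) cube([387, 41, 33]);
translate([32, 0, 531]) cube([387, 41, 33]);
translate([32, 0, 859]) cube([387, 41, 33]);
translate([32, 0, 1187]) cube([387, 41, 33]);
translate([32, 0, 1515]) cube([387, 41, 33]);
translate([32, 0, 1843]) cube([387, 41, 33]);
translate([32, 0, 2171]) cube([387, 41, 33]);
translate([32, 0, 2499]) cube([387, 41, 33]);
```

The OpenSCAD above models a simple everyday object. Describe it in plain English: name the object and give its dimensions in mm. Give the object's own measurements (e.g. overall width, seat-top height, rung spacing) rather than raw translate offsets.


A straight ladder. Two 32×41 mm vertical rails, 2653 mm tall, stand 451 mm apart (outside-to-outside) with their front faces coplanar on the −y side. 8 rungs, each 41 mm deep and 33 mm tall, span between the inner faces of the rails, front faces flush with the rails. The lowest rung's underside is at z = 203 mm and rungs are spaced 328 mm apart (underside to underside).


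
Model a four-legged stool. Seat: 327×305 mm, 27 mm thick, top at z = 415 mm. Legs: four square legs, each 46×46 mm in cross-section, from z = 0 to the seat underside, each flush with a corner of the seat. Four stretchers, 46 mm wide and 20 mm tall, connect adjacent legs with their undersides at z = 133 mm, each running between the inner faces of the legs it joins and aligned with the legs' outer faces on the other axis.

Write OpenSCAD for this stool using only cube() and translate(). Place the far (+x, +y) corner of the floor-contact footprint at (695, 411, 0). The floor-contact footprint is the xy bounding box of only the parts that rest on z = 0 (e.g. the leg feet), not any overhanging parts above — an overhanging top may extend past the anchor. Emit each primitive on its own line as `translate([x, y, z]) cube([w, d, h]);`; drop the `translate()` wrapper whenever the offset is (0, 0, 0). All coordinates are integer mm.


// leg_h = 415 - 27 = 388
// stretcher span = 327 - 2*46 = 235
translate([368, 106, 388]) cube([327, 305, 27]);
translate([368, 106, 0]) cube([46, 46, 388]);
translate([649, 106, 0]) cube([46, 46, 388]);
translate([368, 365, 0]) cube([46, 46, 388]);
translate([649, 365, 0]) cube([46, 46, 388]);
translate([414, 106, 133]) cube([235, 46, 20]);
translate([414, 365, 133]) cube([235, 46, 20]);
translate([368, 152, 133]) cube([46, 213, 20]);
translate([649, 152, 133]) cube([46, 213, 20]);


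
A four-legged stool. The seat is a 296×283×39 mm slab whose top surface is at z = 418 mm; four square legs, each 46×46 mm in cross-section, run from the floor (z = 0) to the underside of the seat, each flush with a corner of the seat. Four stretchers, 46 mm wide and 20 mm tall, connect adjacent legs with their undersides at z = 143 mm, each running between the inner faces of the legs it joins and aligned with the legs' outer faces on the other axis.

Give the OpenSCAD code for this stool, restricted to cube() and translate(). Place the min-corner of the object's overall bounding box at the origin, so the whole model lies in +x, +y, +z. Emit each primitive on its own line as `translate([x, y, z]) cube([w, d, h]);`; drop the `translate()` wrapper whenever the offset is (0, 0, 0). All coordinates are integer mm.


translate([0, 0, 379]) cube([296, 283, 39]);
cube([46, 46, 379]);
translate([250, 0, 0]) cube([46, 46, 379]);
translate([0, 237, 0]) cube([46, 46, 379]);
translate([250, 237, 0]) cube([46, 46, 379]);
translate([46, 0, 143]) cube([204, 46, 20]);
translate([46, 237, 143]) cube([204, 46, 20]);
translate([0, 46, 143]) cube([46, 191, 20]);
translate([250, 46, 143]) cube([46, 191, 20]);


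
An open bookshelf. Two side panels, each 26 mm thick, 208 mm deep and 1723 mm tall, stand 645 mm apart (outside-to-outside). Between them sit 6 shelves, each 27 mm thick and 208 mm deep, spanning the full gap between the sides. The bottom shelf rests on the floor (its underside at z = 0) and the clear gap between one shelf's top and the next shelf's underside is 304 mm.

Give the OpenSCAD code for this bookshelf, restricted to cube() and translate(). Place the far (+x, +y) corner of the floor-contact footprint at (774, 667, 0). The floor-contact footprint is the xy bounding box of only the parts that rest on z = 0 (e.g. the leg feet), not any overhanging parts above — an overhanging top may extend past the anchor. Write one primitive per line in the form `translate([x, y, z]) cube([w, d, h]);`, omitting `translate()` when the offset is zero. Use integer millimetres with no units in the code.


translate([129, 459, 0]) cube([26, 208, 1723]);
translate([748, 459, 0]) cube([26, 208, 1723]);
translate([155, 459, 0]) cube([593, 208, 27]);
translate([155, 459, 331]) cube([593, 208, 27]);
translate([155, 459, 662]) cube([593, 208, 27]);
translate([155, 459, 993]) cube([593, 208, 27]);
translate([155, 459, 1324]) cube([593, 208, 27]);
translate([155, 459, 1655]) cube([593, 208, 27]);


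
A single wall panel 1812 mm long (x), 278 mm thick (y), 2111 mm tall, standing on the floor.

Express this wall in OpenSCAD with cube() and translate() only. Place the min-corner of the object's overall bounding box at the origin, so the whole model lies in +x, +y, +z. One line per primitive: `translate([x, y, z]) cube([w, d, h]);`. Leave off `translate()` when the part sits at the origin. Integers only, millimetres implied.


cube([1812, 278, 2111]);


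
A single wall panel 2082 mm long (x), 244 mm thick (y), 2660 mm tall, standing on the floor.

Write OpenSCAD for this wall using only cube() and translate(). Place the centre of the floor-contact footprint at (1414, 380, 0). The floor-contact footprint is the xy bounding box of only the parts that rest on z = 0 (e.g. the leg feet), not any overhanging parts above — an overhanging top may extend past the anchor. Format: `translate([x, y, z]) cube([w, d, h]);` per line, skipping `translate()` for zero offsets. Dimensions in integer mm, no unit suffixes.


translate([373, 258, 0]) cube([2082, 244, 2660]);


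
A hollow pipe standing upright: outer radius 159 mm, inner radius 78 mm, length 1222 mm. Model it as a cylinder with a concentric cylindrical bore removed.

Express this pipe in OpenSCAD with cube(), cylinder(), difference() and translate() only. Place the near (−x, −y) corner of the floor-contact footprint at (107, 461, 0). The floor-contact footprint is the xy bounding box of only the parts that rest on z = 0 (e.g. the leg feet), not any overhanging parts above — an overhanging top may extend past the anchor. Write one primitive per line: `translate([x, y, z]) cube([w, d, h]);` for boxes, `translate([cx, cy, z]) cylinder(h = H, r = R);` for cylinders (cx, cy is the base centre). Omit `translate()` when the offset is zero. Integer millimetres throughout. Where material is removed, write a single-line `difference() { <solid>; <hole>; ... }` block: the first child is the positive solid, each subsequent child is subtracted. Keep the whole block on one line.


difference() { translate([266, 620, 0]) cylinder(h = 1222, r = 159); translate([266, 620, 0]) cylinder(h = 1222, r = 78); }


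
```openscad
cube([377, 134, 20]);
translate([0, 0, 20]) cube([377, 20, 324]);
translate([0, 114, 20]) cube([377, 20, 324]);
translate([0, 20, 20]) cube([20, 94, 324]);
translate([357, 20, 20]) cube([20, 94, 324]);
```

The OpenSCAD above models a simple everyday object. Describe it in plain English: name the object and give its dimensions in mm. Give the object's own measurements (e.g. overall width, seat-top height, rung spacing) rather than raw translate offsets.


An open-topped rectangular box: outside dimensions 377×134×344 mm, with a uniform wall and base thickness of 20 mm. The base is a full 377×134 slab on the floor; four walls sit on top of the base. The front and back walls (the −y and +y sides) span the full width; the two side walls fit between them.


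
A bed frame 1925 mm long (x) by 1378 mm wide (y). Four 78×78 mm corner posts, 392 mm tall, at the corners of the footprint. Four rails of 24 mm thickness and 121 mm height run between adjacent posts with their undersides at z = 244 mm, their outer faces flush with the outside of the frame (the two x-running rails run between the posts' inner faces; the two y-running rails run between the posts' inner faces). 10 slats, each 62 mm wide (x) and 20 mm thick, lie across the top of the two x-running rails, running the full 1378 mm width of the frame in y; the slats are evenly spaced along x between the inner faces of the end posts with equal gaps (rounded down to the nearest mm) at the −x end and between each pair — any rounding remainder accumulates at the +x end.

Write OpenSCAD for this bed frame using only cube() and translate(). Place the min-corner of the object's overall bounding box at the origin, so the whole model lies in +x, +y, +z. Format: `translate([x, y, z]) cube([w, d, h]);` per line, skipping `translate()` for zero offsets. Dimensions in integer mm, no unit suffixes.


// slat z = rail_z + rail_h = 244 + 121 = 365
// slat gap = ⌊(1769 − 10·62) / 11⌋ = 104
cube([78, 78, 392]);
translate([0, 1300, 0]) cube([78, 78, 392]);
translate([1847, 0, 0]) cube([78, 78, 392]);
translate([1847, 1300, 0]) cube([78, 78, 392]);
translate([78, 0, 244]) cube([1769, 24, 121]);
translate([78, 1354, 244]) cube([1769, 24, 121]);
translate([0, 78, 244]) cube([24, 1222, 121]);
translate([1901, 78, 244]) cube([24, 1222, 121]);
translate([182, 0, 365]) cube([62, 1378, 20]);
translate([348, 0, 365]) cube([62, 1378, 20]);
translate([514, 0, 365]) cube([62, 1378, 20]);
translate([680, 0, 365]) cube([62, 1378, 20]);
translate([846, 0, 365]) cube([62, 1378, 20]);
translate([1012, 0, 365]) cube([62, 1378, 20]);
translate([1178, 0, 365]) cube([62, 1378, 20]);
translate([1344, 0, 365]) cube([62, 1378, 20]);
translate([1510, 0, 365]) cube([62, 1378, 20]);
translate([1676, 0, 365]) cube([62, 1378, 20]);


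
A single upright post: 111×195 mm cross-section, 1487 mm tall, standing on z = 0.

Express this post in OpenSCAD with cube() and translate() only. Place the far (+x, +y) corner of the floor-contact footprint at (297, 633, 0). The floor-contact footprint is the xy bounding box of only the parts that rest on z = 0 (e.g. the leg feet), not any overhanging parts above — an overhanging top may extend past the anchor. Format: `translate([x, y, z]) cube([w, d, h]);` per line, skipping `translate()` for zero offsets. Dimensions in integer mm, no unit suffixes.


translate([186, 438, 0]) cube([111, 195, 1487]);


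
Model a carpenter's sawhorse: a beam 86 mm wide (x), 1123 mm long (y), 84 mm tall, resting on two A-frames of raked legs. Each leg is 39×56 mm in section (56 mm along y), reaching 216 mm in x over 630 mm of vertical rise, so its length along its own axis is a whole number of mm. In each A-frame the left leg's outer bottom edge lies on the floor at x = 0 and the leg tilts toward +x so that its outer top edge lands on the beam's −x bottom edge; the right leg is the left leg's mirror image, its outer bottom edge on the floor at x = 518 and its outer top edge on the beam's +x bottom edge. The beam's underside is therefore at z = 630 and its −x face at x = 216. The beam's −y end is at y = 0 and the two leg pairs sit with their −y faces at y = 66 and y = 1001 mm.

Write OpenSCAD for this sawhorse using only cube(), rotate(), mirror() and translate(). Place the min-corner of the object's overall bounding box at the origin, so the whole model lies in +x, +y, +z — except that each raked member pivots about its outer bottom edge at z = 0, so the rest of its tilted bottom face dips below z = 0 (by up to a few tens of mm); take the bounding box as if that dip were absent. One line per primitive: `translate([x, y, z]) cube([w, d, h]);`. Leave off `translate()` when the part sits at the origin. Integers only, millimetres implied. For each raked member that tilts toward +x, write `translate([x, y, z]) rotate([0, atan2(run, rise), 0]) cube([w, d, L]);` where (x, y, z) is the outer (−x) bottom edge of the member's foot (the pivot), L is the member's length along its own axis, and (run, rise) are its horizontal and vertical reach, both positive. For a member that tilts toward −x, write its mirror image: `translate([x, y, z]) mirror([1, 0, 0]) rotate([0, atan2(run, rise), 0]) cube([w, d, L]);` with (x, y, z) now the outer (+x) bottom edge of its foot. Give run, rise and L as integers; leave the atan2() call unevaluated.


translate([216, 0, 630]) cube([86, 1123, 84]);
translate([0, 66, 0]) rotate([0, atan2(216, 630), 0]) cube([39, 56, 666]);
translate([518, 66, 0]) mirror([1, 0, 0]) rotate([0, atan2(216, 630), 0]) cube([39, 56, 666]);
translate([0, 1001, 0]) rotate([0, atan2(216, 630), 0]) cube([39, 56, 666]);
translate([518, 1001, 0]) mirror([1, 0, 0]) rotate([0, atan2(216, 630), 0]) cube([39, 56, 666]);


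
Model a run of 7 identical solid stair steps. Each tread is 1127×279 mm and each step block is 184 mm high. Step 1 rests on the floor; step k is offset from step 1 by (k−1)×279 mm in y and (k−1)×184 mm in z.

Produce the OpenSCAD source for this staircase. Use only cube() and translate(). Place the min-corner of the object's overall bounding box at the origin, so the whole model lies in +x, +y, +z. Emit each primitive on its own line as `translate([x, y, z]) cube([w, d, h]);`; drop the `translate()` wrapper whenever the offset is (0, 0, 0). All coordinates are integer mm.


cube([1127, 279, 184]);
translate([0, 279, 184]) cube([1127, 279, 184]);
translate([0, 558, 368]) cube([1127, 279, 184]);
translate([0, 837, 552]) cube([1127, 279, 184]);
translate([0, 1116, 736]) cube([1127, 279, 184]);
translate([0, 1395, 920]) cube([1127, 279, 184]);
translate([0, 1674, 1104]) cube([1127, 279, 184]);


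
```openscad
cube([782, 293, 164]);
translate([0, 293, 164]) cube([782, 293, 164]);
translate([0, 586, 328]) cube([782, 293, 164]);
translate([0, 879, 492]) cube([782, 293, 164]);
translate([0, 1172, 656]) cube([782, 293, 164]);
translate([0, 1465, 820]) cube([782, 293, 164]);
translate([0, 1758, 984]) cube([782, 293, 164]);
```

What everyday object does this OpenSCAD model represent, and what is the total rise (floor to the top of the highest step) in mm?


A staircase. The total rise is 1148 mm.

7 identical blocks, each offset up and back from the previous — a staircase. Each step is 164 mm tall and there are 7 of them, so the total rise is 7 × 164 = 1148 mm.


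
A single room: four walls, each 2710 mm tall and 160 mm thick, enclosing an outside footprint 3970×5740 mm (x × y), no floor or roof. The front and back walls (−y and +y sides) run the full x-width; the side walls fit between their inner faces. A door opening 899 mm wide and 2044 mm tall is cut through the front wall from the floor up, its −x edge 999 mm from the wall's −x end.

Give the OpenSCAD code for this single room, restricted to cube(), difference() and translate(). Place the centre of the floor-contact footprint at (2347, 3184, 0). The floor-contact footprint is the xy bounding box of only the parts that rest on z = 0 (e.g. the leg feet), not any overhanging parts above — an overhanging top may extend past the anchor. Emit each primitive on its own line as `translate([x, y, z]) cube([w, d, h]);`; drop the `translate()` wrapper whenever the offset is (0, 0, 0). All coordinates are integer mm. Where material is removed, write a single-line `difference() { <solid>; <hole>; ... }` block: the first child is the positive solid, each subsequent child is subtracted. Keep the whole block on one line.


difference() { translate([362, 314, 0]) cube([3970, 160, 2710]); translate([1361, 314, 0]) cube([899, 160, 2044]); }
translate([362, 5894, 0]) cube([3970, 160, 2710]);
translate([362, 474, 0]) cube([160, 5420, 2710]);
translate([4172, 474, 0]) cube([160, 5420, 2710]);


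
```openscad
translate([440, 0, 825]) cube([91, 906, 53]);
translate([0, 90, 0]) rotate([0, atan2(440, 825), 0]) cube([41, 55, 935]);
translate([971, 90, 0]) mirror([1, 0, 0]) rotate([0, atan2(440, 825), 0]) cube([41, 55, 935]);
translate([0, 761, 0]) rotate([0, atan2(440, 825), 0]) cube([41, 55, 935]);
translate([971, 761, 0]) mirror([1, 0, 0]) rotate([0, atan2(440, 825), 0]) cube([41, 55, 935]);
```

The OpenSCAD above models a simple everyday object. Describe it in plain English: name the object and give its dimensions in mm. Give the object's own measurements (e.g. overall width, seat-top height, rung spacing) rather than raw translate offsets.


A sawhorse. A 91×906×53 mm beam (x, y, z) sits on two A-frame leg pairs. Each pair is two raked legs of 41×55 mm section (55 mm along y) splaying symmetrically in x. Each leg rises 825 mm vertically over 440 mm of horizontal reach and is 935 mm long along its own axis. Every leg's outer bottom edge rests on the floor and its outer top edge meets a bottom edge of the beam — the left legs (tilting toward +x) meet the beam's −x bottom edge, the right legs (their mirror images, tilting toward −x) meet its +x bottom edge — so the leg tops tuck under the beam, the beam's underside is 825 mm above the floor, and the feet are 971 mm apart outside-to-outside with the beam centred between them. The two leg pairs are set in 90 mm from either end of the beam.


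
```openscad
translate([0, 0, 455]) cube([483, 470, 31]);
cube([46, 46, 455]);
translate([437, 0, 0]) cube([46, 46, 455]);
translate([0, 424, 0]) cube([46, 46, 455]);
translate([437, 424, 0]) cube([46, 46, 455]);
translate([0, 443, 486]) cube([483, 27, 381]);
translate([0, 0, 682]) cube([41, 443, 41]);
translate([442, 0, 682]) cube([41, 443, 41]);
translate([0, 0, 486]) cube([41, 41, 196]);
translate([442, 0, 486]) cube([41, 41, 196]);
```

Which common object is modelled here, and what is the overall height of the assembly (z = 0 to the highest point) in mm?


A chair. The overall height is 867 mm.

A slab on four corner posts with a tall panel at the back — a chair. The seat slab sits at z = 455 with thickness 31, and the 381 mm backrest starts at the seat top, so the overall height is 455 + 31 + 381 = 867 mm.


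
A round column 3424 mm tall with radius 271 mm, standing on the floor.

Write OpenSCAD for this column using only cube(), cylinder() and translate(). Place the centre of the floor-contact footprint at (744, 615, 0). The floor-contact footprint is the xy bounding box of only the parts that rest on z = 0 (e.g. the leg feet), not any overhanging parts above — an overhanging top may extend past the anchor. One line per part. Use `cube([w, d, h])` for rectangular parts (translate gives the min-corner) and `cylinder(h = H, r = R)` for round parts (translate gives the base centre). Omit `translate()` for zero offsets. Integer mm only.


translate([744, 615, 0]) cylinder(h = 3424, r = 271);


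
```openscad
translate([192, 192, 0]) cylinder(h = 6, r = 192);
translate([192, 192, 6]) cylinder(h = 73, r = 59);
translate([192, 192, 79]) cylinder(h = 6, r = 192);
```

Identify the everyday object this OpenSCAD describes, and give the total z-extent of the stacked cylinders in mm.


A spool. The overall height is 85 mm.

Three coaxial cylinders, large–small–large — a spool. Two 6 mm flanges and a 73 mm core give 6 + 73 + 6 = 85 mm.


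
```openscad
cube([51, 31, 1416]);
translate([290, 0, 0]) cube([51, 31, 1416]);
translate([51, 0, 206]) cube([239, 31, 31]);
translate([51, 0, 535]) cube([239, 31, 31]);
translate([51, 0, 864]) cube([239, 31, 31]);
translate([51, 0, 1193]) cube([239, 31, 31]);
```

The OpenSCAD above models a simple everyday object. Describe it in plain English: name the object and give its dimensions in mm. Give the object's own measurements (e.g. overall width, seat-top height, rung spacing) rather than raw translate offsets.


A straight ladder. Two 51×31 mm vertical rails, 1416 mm tall, stand 341 mm apart (outside-to-outside) with their front faces coplanar on the −y side. 4 rungs, each 31 mm deep and 31 mm tall, span between the inner faces of the rails, front faces flush with the rails. The lowest rung's underside is at z = 206 mm and rungs are spaced 329 mm apart (underside to underside).


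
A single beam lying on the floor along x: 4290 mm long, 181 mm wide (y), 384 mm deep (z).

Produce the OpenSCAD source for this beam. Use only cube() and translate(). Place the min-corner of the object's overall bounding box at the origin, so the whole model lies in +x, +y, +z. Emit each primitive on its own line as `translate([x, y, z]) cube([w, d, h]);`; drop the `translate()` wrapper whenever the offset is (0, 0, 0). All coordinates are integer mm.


cube([4290, 181, 384]);


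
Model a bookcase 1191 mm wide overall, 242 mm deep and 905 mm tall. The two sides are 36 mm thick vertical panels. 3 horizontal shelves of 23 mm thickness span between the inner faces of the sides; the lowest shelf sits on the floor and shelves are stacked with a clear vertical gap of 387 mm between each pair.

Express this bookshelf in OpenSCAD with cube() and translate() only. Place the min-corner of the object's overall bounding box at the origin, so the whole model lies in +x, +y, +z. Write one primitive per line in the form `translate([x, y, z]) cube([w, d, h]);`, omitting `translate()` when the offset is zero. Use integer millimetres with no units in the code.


cube([36, 242, 905]);
translate([1155, 0, 0]) cube([36, 242, 905]);
translate([36, 0, 0]) cube([1119, 242, 23]);
translate([36, 0, 410]) cube([1119, 242, 23]);
translate([36, 0, 820]) cube([1119, 242, 23]);


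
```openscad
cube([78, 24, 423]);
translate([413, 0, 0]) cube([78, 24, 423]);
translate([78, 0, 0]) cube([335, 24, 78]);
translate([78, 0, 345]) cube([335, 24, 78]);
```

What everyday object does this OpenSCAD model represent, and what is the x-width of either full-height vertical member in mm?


A picture frame. The border width is 78 mm.

Four thin pieces enclosing a rectangular opening — a picture frame. The two full-height stiles are 423 mm tall; the top rail sits at z = 345 and is 78 mm tall, so the border above the opening is 423 − 345 = 78 mm, matching the stile x-width.


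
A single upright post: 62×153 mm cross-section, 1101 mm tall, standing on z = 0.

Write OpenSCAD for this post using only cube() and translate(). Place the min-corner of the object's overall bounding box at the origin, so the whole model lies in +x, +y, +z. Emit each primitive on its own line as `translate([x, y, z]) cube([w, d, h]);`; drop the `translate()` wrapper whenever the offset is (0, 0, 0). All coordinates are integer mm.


cube([62, 153, 1101]);


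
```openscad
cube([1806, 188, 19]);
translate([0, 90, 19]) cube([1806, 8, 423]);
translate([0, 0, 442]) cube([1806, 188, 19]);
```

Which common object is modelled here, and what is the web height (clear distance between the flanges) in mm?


An I-beam. The web height is 423 mm.

Two wide flanges with a thin centred web — an I-beam. Overall 461 mm minus two 19 mm flanges gives a web of 461 − 2·19 = 423 mm.


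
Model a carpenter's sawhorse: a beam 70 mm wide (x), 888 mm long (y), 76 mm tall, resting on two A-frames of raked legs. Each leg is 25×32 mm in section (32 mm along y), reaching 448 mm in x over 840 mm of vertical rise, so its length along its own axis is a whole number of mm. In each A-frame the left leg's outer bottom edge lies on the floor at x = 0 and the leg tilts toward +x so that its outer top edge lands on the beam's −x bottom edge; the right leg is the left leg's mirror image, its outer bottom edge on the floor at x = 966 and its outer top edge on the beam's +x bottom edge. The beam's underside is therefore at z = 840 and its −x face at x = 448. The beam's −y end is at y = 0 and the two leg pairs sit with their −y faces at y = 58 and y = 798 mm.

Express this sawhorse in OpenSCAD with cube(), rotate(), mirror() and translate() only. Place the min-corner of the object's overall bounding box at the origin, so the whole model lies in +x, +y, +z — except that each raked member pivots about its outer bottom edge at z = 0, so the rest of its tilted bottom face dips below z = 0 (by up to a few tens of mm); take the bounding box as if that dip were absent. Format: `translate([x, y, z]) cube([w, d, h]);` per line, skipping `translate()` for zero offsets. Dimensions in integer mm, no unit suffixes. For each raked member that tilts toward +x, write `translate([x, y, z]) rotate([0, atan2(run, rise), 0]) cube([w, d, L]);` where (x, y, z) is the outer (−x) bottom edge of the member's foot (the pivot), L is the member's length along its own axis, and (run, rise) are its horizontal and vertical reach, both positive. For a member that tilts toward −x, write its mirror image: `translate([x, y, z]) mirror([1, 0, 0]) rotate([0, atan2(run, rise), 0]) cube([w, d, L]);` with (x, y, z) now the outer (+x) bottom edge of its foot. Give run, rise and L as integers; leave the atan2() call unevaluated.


translate([448, 0, 840]) cube([70, 888, 76]);
translate([0, 58, 0]) rotate([0, atan2(448, 840), 0]) cube([25, 32, 952]);
translate([966, 58, 0]) mirror([1, 0, 0]) rotate([0, atan2(448, 840), 0]) cube([25, 32, 952]);
translate([0, 798, 0]) rotate([0, atan2(448, 840), 0]) cube([25, 32, 952]);
translate([966, 798, 0]) mirror([1, 0, 0]) rotate([0, atan2(448, 840), 0]) cube([25, 32, 952]);


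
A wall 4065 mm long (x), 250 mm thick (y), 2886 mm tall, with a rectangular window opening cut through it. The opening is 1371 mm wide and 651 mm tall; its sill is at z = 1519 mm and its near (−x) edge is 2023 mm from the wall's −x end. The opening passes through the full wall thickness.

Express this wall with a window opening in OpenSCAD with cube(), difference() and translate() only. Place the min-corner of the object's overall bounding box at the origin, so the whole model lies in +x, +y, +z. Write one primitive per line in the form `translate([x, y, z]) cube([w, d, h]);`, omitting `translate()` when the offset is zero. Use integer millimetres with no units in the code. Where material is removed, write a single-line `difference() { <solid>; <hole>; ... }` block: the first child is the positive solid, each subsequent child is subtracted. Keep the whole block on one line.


difference() { cube([4065, 250, 2886]); translate([2023, 0, 1519]) cube([1371, 250, 651]); }


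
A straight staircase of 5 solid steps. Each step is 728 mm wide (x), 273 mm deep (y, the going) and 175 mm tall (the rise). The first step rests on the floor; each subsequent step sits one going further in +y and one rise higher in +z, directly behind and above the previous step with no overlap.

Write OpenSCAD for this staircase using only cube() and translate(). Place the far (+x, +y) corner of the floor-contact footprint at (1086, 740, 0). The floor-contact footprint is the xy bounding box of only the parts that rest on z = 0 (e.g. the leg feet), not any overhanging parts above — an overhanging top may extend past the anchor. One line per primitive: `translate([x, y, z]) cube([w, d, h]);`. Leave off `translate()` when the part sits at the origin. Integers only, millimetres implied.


translate([358, 467, 0]) cube([728, 273, 175]);
translate([358, 740, 175]) cube([728, 273, 175]);
translate([358, 1013, 350]) cube([728, 273, 175]);
translate([358, 1286, 525]) cube([728, 273, 175]);
translate([358, 1559, 700]) cube([728, 273, 175]);
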